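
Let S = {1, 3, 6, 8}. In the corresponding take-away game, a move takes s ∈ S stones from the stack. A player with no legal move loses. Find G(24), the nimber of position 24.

2

n :  0  1  2  3  4  5  6  7  8  9 10 11 12 13 14 15 16 17 18 19 20 21 22 23 24
G :  0  1  0  1  0  1  2  3  2  0  1  0  1  0  1  2  3  2  0  1  0  1  0  1  2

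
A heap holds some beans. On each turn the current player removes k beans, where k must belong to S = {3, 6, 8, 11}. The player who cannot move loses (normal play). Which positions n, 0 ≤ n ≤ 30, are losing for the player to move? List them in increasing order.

G(0) = 0
G(1) = mex{} = 0
G(2) = mex{} = 0
G(3) = mex{0} = 1
G(4) = mex{0} = 1
G(5) = mex{0} = 1
G(6) = mex{1,0} = 2
G(7) = mex{1,0} = 2
G(8) = mex{1,0,0} = 2
G(9) = mex{2,1,0} = 3
G(10) = mex{2,1,0} = 3
G(11) = mex{2,1,1,0} = 3
G(12) = mex{3,2,1,0} = 4
G(13) = mex{3,2,1,0} = 4
G(14) = mex{3,2,2,1} = 0
G(15) = mex{4,3,2,1} = 0
G(16) = mex{4,3,2,1} = 0
G(17) = mex{0,3,3,2} = 1
G(18) = mex{0,4,3,2} = 1
G(19) = mex{0,4,3,2} = 1
G(20) = mex{1,0,4,3} = 2
G(21) = mex{1,0,4,3} = 2
G(22) = mex{1,0,0,3} = 2
G(23) = mex{2,1,0,4} = 3
G(24) = mex{2,1,0,4} = 3
G(25) = mex{2,1,1,0} = 3
G(26) = mex{3,2,1,0} = 4
G(27) = mex{3,2,1,0} = 4
G(28) = mex{3,2,2,1} = 0
G(29) = mex{4,3,2,1} = 0
G(30) = mex{4,3,2,1} = 0
P-positions are exactly the n with G(n) = 0.

0, 1, 2, 14, 15, 16, 28, 29, 30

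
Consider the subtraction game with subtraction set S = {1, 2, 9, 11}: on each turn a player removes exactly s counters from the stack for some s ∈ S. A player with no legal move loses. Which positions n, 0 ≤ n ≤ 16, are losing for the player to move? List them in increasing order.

0, 3, 6, 10, 13, 16

n :  0  1  2  3  4  5  6  7  8  9 10 11 12 13 14 15 16
G :  0  1  2  0  1  2  0  1  2  3  0  1  2  0  1  2  0
P-positions are exactly the n with G(n) = 0.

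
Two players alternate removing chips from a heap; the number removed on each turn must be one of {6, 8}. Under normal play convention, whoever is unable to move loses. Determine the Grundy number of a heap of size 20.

G(0) = 0
G(1) = mex{} = 0
G(2) = mex{} = 0
G(3) = mex{} = 0
G(4) = mex{} = 0
G(5) = mex{} = 0
G(6) = mex{0} = 1
G(7) = mex{0} = 1
G(8) = mex{0,0} = 1
G(9) = mex{0,0} = 1
G(10) = mex{0,0} = 1
G(11) = mex{0,0} = 1
G(12) = mex{1,0} = 2
G(13) = mex{1,0} = 2
G(14) = mex{1,1} = 0
G(15) = mex{1,1} = 0
G(16) = mex{1,1} = 0
G(17) = mex{1,1} = 0
G(18) = mex{2,1} = 0
G(19) = mex{2,1} = 0
G(20) = mex{0,2} = 1

1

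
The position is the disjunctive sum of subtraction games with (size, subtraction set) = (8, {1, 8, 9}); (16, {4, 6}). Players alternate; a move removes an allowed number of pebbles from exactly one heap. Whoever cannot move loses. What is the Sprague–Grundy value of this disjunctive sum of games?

Heap A, S = {1, 8, 9}:
n : 0 1 2 3 4 5 6 7 8
G : 0 1 0 1 0 1 0 1 2
G_A(8) = 2.
Heap B, S = {4, 6}:
G(0) = 0
G(1) = mex{} = 0
G(2) = mex{} = 0
G(3) = mex{} = 0
G(4) = mex{0} = 1
G(5) = mex{0} = 1
G(6) = mex{0,0} = 1
G(7) = mex{0,0} = 1
G(8) = mex{1,0} = 2
G(9) = mex{1,0} = 2
G(10) = mex{1,1} = 0
G(11) = mex{1,1} = 0
G(12) = mex{2,1} = 0
G(13) = mex{2,1} = 0
G(14) = mex{0,2} = 1
G(15) = mex{0,2} = 1
G(16) = mex{0,0} = 1
G_B(16) = 1.
Combined Grundy value = 2 ⊕ 1 = 3.

3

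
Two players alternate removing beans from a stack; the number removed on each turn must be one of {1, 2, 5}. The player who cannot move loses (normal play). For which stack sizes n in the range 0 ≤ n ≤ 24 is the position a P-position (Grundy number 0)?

0, 3, 6, 9, 12, 15, 18, 21, 24

n :  0  1  2  3  4  5  6  7  8  9 10 11 12 13 14 15 16 17 18 19 20 21 22 23 24
G :  0  1  2  0  1  2  0  1  2  0  1  2  0  1  2  0  1  2  0  1  2  0  1  2  0
P-positions are exactly the n with G(n) = 0.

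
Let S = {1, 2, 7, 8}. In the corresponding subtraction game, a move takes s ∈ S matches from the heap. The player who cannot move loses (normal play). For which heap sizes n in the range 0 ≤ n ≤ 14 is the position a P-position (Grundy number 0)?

G(0) = 0
G(1) = mex{0} = 1
G(2) = mex{1,0} = 2
G(3) = mex{2,1} = 0
G(4) = mex{0,2} = 1
G(5) = mex{1,0} = 2
G(6) = mex{2,1} = 0
G(7) = mex{0,2,0} = 1
G(8) = mex{1,0,1,0} = 2
G(9) = mex{2,1,2,1} = 0
G(10) = mex{0,2,0,2} = 1
G(11) = mex{1,0,1,0} = 2
G(12) = mex{2,1,2,1} = 0
G(13) = mex{0,2,0,2} = 1
G(14) = mex{1,0,1,0} = 2
P-positions are exactly the n with G(n) = 0.

0, 3, 6, 9, 12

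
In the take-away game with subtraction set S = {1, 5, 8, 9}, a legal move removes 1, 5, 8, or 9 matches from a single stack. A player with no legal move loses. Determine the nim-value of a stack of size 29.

G(0) = 0
G(1) = mex{0} = 1
G(2) = mex{1} = 0
G(3) = mex{0} = 1
G(4) = mex{1} = 0
G(5) = mex{0,0} = 1
G(6) = mex{1,1} = 0
G(7) = mex{0,0} = 1
G(8) = mex{1,1,0} = 2
G(9) = mex{2,0,1,0} = 3
G(10) = mex{3,1,0,1} = 2
G(11) = mex{2,0,1,0} = 3
G(12) = mex{3,1,0,1} = 2
G(13) = mex{2,2,1,0} = 3
G(14) = mex{3,3,0,1} = 2
G(15) = mex{2,2,1,0} = 3
G(16) = mex{3,3,2,1} = 0
G(17) = mex{0,2,3,2} = 1
G(18) = mex{1,3,2,3} = 0
G(19) = mex{0,2,3,2} = 1
G(20) = mex{1,3,2,3} = 0
G(21) = mex{0,0,3,2} = 1
G(22) = mex{1,1,2,3} = 0
G(23) = mex{0,0,3,2} = 1
G(24) = mex{1,1,0,3} = 2
G(25) = mex{2,0,1,0} = 3
G(26) = mex{3,1,0,1} = 2
G(27) = mex{2,0,1,0} = 3
G(28) = mex{3,1,0,1} = 2
G(29) = mex{2,2,1,0} = 3

3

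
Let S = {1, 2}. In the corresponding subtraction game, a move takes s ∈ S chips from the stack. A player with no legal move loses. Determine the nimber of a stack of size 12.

0

n :  0  1  2  3  4  5  6  7  8  9 10 11 12
G :  0  1  2  0  1  2  0  1  2  0  1  2  0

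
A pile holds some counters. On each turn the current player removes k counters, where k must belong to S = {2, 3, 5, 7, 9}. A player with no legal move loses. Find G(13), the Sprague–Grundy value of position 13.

1

n :  0  1  2  3  4  5  6  7  8  9 10 11 12 13
G :  0  0  1  1  2  2  3  3  4  4  5  0  0  1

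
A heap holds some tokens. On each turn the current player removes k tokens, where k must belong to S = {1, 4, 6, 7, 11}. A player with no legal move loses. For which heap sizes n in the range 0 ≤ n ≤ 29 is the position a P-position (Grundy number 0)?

0, 2, 5, 10, 15, 18, 20, 23, 28

G(0) = 0
G(1) = mex{0} = 1
G(2) = mex{1} = 0
G(3) = mex{0} = 1
G(4) = mex{1,0} = 2
G(5) = mex{2,1} = 0
G(6) = mex{0,0,0} = 1
G(7) = mex{1,1,1,0} = 2
G(8) = mex{2,2,0,1} = 3
G(9) = mex{3,0,1,0} = 2
G(10) = mex{2,1,2,1} = 0
G(11) = mex{0,2,0,2,0} = 1
G(12) = mex{1,3,1,0,1} = 2
G(13) = mex{2,2,2,1,0} = 3
G(14) = mex{3,0,3,2,1} = 4
G(15) = mex{4,1,2,3,2} = 0
G(16) = mex{0,2,0,2,0} = 1
G(17) = mex{1,3,1,0,1} = 2
G(18) = mex{2,4,2,1,2} = 0
G(19) = mex{0,0,3,2,3} = 1
G(20) = mex{1,1,4,3,2} = 0
G(21) = mex{0,2,0,4,0} = 1
G(22) = mex{1,0,1,0,1} = 2
G(23) = mex{2,1,2,1,2} = 0
G(24) = mex{0,0,0,2,3} = 1
G(25) = mex{1,1,1,0,4} = 2
G(26) = mex{2,2,0,1,0} = 3
G(27) = mex{3,0,1,0,1} = 2
G(28) = mex{2,1,2,1,2} = 0
G(29) = mex{0,2,0,2,0} = 1
P-positions are exactly the n with G(n) = 0.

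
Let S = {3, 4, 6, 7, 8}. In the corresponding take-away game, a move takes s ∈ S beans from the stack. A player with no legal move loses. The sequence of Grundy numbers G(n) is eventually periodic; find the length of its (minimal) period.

G(0) = 0
G(1) = mex{} = 0
G(2) = mex{} = 0
G(3) = mex{0} = 1
G(4) = mex{0,0} = 1
G(5) = mex{0,0} = 1
G(6) = mex{1,0,0} = 2
G(7) = mex{1,1,0,0} = 2
G(8) = mex{1,1,0,0,0} = 2
G(9) = mex{2,1,1,0,0} = 3
G(10) = mex{2,2,1,1,0} = 3
G(11) = mex{2,2,1,1,1} = 0
G(12) = mex{3,2,2,1,1} = 0
G(13) = mex{3,3,2,2,1} = 0
G(14) = mex{0,3,2,2,2} = 1
G(15) = mex{0,0,3,2,2} = 1
G(16) = mex{0,0,3,3,2} = 1
G(17) = mex{1,0,0,3,3} = 2
G(18) = mex{1,1,0,0,3} = 2
G(19) = mex{1,1,0,0,0} = 2
G(20) = mex{2,1,1,0,0} = 3
G(21) = mex{2,2,1,1,0} = 3
G(22) = mex{2,2,1,1,1} = 0
G(23) = mex{3,2,2,1,1} = 0
G(n+11) = G(n) holds for n = 0,…,7 (a full window of length max(S) = 8), so the sequence is purely periodic with period 11.

11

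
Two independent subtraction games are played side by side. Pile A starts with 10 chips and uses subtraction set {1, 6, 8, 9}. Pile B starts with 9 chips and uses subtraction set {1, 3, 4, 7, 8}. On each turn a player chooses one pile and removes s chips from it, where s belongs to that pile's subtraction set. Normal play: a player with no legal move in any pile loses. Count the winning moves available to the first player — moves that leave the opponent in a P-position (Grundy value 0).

Pile A, S = {1, 6, 8, 9}:
G(0) = 0
G(1) = mex{0} = 1
G(2) = mex{1} = 0
G(3) = mex{0} = 1
G(4) = mex{1} = 0
G(5) = mex{0} = 1
G(6) = mex{1,0} = 2
G(7) = mex{2,1} = 0
G(8) = mex{0,0,0} = 1
G(9) = mex{1,1,1,0} = 2
G(10) = mex{2,0,0,1} = 3
G_A(10) = 3.
Pile B, S = {1, 3, 4, 7, 8}:
n : 0 1 2 3 4 5 6 7 8 9
G : 0 1 0 1 2 3 2 3 4 5
G_B(9) = 5.
Combined Grundy value = 3 ⊕ 5 = 6.
A winning move leaves total XOR = 0, i.e. changes one component's Grundy value g to g ⊕ X where X is the current total.
Pile A: need g' = 3⊕6 = 5. Options: 10−1→G=2, 10−6→G=0, 10−8→G=0, 10−9→G=1. Hits: 0.
Pile B: need g' = 5⊕6 = 3. Options: 9−1→G=4, 9−3→G=2, 9−4→G=3, 9−7→G=0, 9−8→G=1. Hits: 1.

1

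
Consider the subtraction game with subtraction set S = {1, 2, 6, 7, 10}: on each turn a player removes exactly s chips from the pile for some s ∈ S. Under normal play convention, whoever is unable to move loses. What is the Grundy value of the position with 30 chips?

3

G(0) = 0
G(1) = mex{0} = 1
G(2) = mex{1,0} = 2
G(3) = mex{2,1} = 0
G(4) = mex{0,2} = 1
G(5) = mex{1,0} = 2
G(6) = mex{2,1,0} = 3
G(7) = mex{3,2,1,0} = 4
G(8) = mex{4,3,2,1} = 0
G(9) = mex{0,4,0,2} = 1
G(10) = mex{1,0,1,0,0} = 2
G(11) = mex{2,1,2,1,1} = 0
G(12) = mex{0,2,3,2,2} = 1
G(13) = mex{1,0,4,3,0} = 2
G(14) = mex{2,1,0,4,1} = 3
G(15) = mex{3,2,1,0,2} = 4
G(16) = mex{4,3,2,1,3} = 0
G(17) = mex{0,4,0,2,4} = 1
G(18) = mex{1,0,1,0,0} = 2
G(19) = mex{2,1,2,1,1} = 0
G(20) = mex{0,2,3,2,2} = 1
G(21) = mex{1,0,4,3,0} = 2
G(22) = mex{2,1,0,4,1} = 3
G(23) = mex{3,2,1,0,2} = 4
G(24) = mex{4,3,2,1,3} = 0
G(25) = mex{0,4,0,2,4} = 1
G(26) = mex{1,0,1,0,0} = 2
G(27) = mex{2,1,2,1,1} = 0
G(28) = mex{0,2,3,2,2} = 1
G(29) = mex{1,0,4,3,0} = 2
G(30) = mex{2,1,0,4,1} = 3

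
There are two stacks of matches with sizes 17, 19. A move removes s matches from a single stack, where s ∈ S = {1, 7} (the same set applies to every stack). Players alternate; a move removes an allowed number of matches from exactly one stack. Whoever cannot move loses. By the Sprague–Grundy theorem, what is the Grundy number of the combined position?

0

All stacks use S = {1, 7}:
n :  0  1  2  3  4  5  6  7  8  9 10 11 12 13 14 15 16 17 18 19
G :  0  1  0  1  0  1  0  1  0  1  0  1  0  1  0  1  0  1  0  1
Stack A: G(17) = 1.
Stack B: G(19) = 1.
Combined Grundy value = 1 ⊕ 1 = 0.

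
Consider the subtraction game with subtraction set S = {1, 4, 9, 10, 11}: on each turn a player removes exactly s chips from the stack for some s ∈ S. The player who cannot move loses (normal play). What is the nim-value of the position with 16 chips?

G(0) = 0
G(1) = mex{0} = 1
G(2) = mex{1} = 0
G(3) = mex{0} = 1
G(4) = mex{1,0} = 2
G(5) = mex{2,1} = 0
G(6) = mex{0,0} = 1
G(7) = mex{1,1} = 0
G(8) = mex{0,2} = 1
G(9) = mex{1,0,0} = 2
G(10) = mex{2,1,1,0} = 3
G(11) = mex{3,0,0,1,0} = 2
G(12) = mex{2,1,1,0,1} = 3
G(13) = mex{3,2,2,1,0} = 4
G(14) = mex{4,3,0,2,1} = 5
G(15) = mex{5,2,1,0,2} = 3
G(16) = mex{3,3,0,1,0} = 2

2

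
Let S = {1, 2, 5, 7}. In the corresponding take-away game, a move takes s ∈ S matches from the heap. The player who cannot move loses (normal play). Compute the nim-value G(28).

1

G(0) = 0
G(1) = mex{0} = 1
G(2) = mex{1,0} = 2
G(3) = mex{2,1} = 0
G(4) = mex{0,2} = 1
G(5) = mex{1,0,0} = 2
G(6) = mex{2,1,1} = 0
G(7) = mex{0,2,2,0} = 1
G(8) = mex{1,0,0,1} = 2
G(9) = mex{2,1,1,2} = 0
G(10) = mex{0,2,2,0} = 1
G(11) = mex{1,0,0,1} = 2
G(12) = mex{2,1,1,2} = 0
G(13) = mex{0,2,2,0} = 1
G(14) = mex{1,0,0,1} = 2
G(15) = mex{2,1,1,2} = 0
G(16) = mex{0,2,2,0} = 1
G(17) = mex{1,0,0,1} = 2
G(18) = mex{2,1,1,2} = 0
G(19) = mex{0,2,2,0} = 1
G(20) = mex{1,0,0,1} = 2
G(21) = mex{2,1,1,2} = 0
G(22) = mex{0,2,2,0} = 1
G(23) = mex{1,0,0,1} = 2
G(24) = mex{2,1,1,2} = 0
G(25) = mex{0,2,2,0} = 1
G(26) = mex{1,0,0,1} = 2
G(27) = mex{2,1,1,2} = 0
G(28) = mex{0,2,2,0} = 1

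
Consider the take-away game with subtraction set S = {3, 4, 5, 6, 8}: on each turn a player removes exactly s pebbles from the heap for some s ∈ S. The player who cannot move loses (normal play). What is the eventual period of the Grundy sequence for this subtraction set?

G(0) = 0
G(1) = mex{} = 0
G(2) = mex{} = 0
G(3) = mex{0} = 1
G(4) = mex{0,0} = 1
G(5) = mex{0,0,0} = 1
G(6) = mex{1,0,0,0} = 2
G(7) = mex{1,1,0,0} = 2
G(8) = mex{1,1,1,0,0} = 2
G(9) = mex{2,1,1,1,0} = 3
G(10) = mex{2,2,1,1,0} = 3
G(11) = mex{2,2,2,1,1} = 0
G(12) = mex{3,2,2,2,1} = 0
G(13) = mex{3,3,2,2,1} = 0
G(14) = mex{0,3,3,2,2} = 1
G(15) = mex{0,0,3,3,2} = 1
G(16) = mex{0,0,0,3,2} = 1
G(17) = mex{1,0,0,0,3} = 2
G(18) = mex{1,1,0,0,3} = 2
G(19) = mex{1,1,1,0,0} = 2
G(20) = mex{2,1,1,1,0} = 3
G(21) = mex{2,2,1,1,0} = 3
G(22) = mex{2,2,2,1,1} = 0
G(23) = mex{3,2,2,2,1} = 0
G(n+11) = G(n) holds for n = 0,…,7 (a full window of length max(S) = 8), so the sequence is purely periodic with period 11.

11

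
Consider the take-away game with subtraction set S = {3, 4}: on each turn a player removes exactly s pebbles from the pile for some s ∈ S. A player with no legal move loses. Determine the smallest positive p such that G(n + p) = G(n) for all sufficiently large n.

7

n :  0  1  2  3  4  5  6  7  8  9 10 11 12 13 14 15
G :  0  0  0  1  1  1  2  0  0  0  1  1  1  2  0  0
G(n+7) = G(n) holds for n = 0,…,3 (a full window of length max(S) = 4), so the sequence is purely periodic with period 7.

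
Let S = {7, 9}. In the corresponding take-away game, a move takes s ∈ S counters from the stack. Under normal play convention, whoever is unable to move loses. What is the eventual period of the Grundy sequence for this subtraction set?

n :  0  1  2  3  4  5  6  7  8  9 10 11 12 13 14 15 16 17 18 19 20 21 22 23 24 25 26 27 28 29 30 31 32 33
G :  0  0  0  0  0  0  0  1  1  1  1  1  1  1  2  2  0  0  0  0  0  0  0  1  1  1  1  1  1  1  2  2  0  0
G(n+16) = G(n) holds for n = 0,…,8 (a full window of length max(S) = 9), so the sequence is purely periodic with period 16.

16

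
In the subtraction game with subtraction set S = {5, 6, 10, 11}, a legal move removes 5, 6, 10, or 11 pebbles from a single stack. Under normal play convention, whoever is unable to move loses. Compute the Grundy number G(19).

G(0) = 0
G(1) = mex{} = 0
G(2) = mex{} = 0
G(3) = mex{} = 0
G(4) = mex{} = 0
G(5) = mex{0} = 1
G(6) = mex{0,0} = 1
G(7) = mex{0,0} = 1
G(8) = mex{0,0} = 1
G(9) = mex{0,0} = 1
G(10) = mex{1,0,0} = 2
G(11) = mex{1,1,0,0} = 2
G(12) = mex{1,1,0,0} = 2
G(13) = mex{1,1,0,0} = 2
G(14) = mex{1,1,0,0} = 2
G(15) = mex{2,1,1,0} = 3
G(16) = mex{2,2,1,1} = 0
G(17) = mex{2,2,1,1} = 0
G(18) = mex{2,2,1,1} = 0
G(19) = mex{2,2,1,1} = 0

0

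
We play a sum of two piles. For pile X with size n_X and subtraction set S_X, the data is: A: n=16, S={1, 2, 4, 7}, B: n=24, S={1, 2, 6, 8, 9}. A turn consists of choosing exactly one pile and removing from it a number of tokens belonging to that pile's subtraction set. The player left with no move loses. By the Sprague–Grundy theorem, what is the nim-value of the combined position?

Pile A, S = {1, 2, 4, 7}:
G(0) = 0
G(1) = mex{0} = 1
G(2) = mex{1,0} = 2
G(3) = mex{2,1} = 0
G(4) = mex{0,2,0} = 1
G(5) = mex{1,0,1} = 2
G(6) = mex{2,1,2} = 0
G(7) = mex{0,2,0,0} = 1
G(8) = mex{1,0,1,1} = 2
G(9) = mex{2,1,2,2} = 0
G(10) = mex{0,2,0,0} = 1
G(11) = mex{1,0,1,1} = 2
G(12) = mex{2,1,2,2} = 0
G(13) = mex{0,2,0,0} = 1
G(14) = mex{1,0,1,1} = 2
G(15) = mex{2,1,2,2} = 0
G(16) = mex{0,2,0,0} = 1
G_A(16) = 1.
Pile B, S = {1, 2, 6, 8, 9}:
n :  0  1  2  3  4  5  6  7  8  9 10 11 12 13 14 15 16 17 18 19 20 21 22 23 24
G :  0  1  2  0  1  2  3  0  1  2  0  1  2  3  0  1  2  0  1  2  3  0  1  2  0
G_B(24) = 0.
Combined Grundy value = 1 ⊕ 0 = 1.

1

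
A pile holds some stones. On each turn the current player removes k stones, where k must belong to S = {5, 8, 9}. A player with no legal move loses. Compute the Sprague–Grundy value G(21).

n :  0  1  2  3  4  5  6  7  8  9 10 11 12 13 14 15 16 17 18 19 20 21
G :  0  0  0  0  0  1  1  1  1  1  2  2  2  2  0  0  0  0  0  1  1  1

1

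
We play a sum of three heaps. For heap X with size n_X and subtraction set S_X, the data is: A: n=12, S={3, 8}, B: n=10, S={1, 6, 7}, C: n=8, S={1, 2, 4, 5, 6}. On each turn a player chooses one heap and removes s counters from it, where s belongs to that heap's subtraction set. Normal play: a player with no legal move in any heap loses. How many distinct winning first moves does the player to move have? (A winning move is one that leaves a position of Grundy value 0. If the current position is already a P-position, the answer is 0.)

Heap A, S = {3, 8}:
n :  0  1  2  3  4  5  6  7  8  9 10 11 12
G :  0  0  0  1  1  1  0  0  2  1  1  0  0
G_A(12) = 0.
Heap B, S = {1, 6, 7}:
G(0) = 0
G(1) = mex{0} = 1
G(2) = mex{1} = 0
G(3) = mex{0} = 1
G(4) = mex{1} = 0
G(5) = mex{0} = 1
G(6) = mex{1,0} = 2
G(7) = mex{2,1,0} = 3
G(8) = mex{3,0,1} = 2
G(9) = mex{2,1,0} = 3
G(10) = mex{3,0,1} = 2
G_B(10) = 2.
Heap C, S = {1, 2, 4, 5, 6}:
G(0) = 0
G(1) = mex{0} = 1
G(2) = mex{1,0} = 2
G(3) = mex{2,1} = 0
G(4) = mex{0,2,0} = 1
G(5) = mex{1,0,1,0} = 2
G(6) = mex{2,1,2,1,0} = 3
G(7) = mex{3,2,0,2,1} = 4
G(8) = mex{4,3,1,0,2} = 5
G_C(8) = 5.
Combined Grundy value = 0 ⊕ 2 ⊕ 5 = 7.
A winning move leaves total XOR = 0, i.e. changes one component's Grundy value g to g ⊕ X where X is the current total.
Heap A: need g' = 0⊕7 = 7. Options: 12−3→G=1, 12−8→G=1. Hits: 0.
Heap B: need g' = 2⊕7 = 5. Options: 10−1→G=3, 10−6→G=0, 10−7→G=1. Hits: 0.
Heap C: need g' = 5⊕7 = 2. Options: 8−1→G=4, 8−2→G=3, 8−4→G=1, 8−5→G=0, 8−6→G=2. Hits: 1.

1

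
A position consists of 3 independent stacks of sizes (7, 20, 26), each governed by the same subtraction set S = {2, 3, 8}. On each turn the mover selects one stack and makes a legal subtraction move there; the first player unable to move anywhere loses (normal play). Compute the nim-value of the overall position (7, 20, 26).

1

All stacks use S = {2, 3, 8}:
G(0) = 0
G(1) = mex{} = 0
G(2) = mex{0} = 1
G(3) = mex{0,0} = 1
G(4) = mex{1,0} = 2
G(5) = mex{1,1} = 0
G(6) = mex{2,1} = 0
G(7) = mex{0,2} = 1
G(8) = mex{0,0,0} = 1
G(9) = mex{1,0,0} = 2
G(10) = mex{1,1,1} = 0
G(11) = mex{2,1,1} = 0
G(12) = mex{0,2,2} = 1
G(13) = mex{0,0,0} = 1
G(14) = mex{1,0,0} = 2
G(15) = mex{1,1,1} = 0
G(16) = mex{2,1,1} = 0
G(17) = mex{0,2,2} = 1
G(18) = mex{0,0,0} = 1
G(19) = mex{1,0,0} = 2
G(20) = mex{1,1,1} = 0
G(21) = mex{2,1,1} = 0
G(22) = mex{0,2,2} = 1
G(23) = mex{0,0,0} = 1
G(24) = mex{1,0,0} = 2
G(25) = mex{1,1,1} = 0
G(26) = mex{2,1,1} = 0
Stack A: G(7) = 1.
Stack B: G(20) = 0.
Stack C: G(26) = 0.
Combined Grundy value = 1 ⊕ 0 ⊕ 0 = 1.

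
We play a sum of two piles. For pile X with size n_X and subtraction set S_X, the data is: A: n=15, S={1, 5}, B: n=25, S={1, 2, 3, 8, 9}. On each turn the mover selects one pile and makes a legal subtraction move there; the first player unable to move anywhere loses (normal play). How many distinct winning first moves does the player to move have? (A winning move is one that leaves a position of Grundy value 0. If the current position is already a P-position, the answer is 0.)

0

Pile A, S = {1, 5}:
G(0) = 0
G(1) = mex{0} = 1
G(2) = mex{1} = 0
G(3) = mex{0} = 1
G(4) = mex{1} = 0
G(5) = mex{0,0} = 1
G(6) = mex{1,1} = 0
G(7) = mex{0,0} = 1
G(8) = mex{1,1} = 0
G(9) = mex{0,0} = 1
G(10) = mex{1,1} = 0
G(11) = mex{0,0} = 1
G(12) = mex{1,1} = 0
G(13) = mex{0,0} = 1
G(14) = mex{1,1} = 0
G(15) = mex{0,0} = 1
G_A(15) = 1.
Pile B, S = {1, 2, 3, 8, 9}:
G(0) = 0
G(1) = mex{0} = 1
G(2) = mex{1,0} = 2
G(3) = mex{2,1,0} = 3
G(4) = mex{3,2,1} = 0
G(5) = mex{0,3,2} = 1
G(6) = mex{1,0,3} = 2
G(7) = mex{2,1,0} = 3
G(8) = mex{3,2,1,0} = 4
G(9) = mex{4,3,2,1,0} = 5
G(10) = mex{5,4,3,2,1} = 0
G(11) = mex{0,5,4,3,2} = 1
G(12) = mex{1,0,5,0,3} = 2
G(13) = mex{2,1,0,1,0} = 3
G(14) = mex{3,2,1,2,1} = 0
G(15) = mex{0,3,2,3,2} = 1
G(16) = mex{1,0,3,4,3} = 2
G(17) = mex{2,1,0,5,4} = 3
G(18) = mex{3,2,1,0,5} = 4
G(19) = mex{4,3,2,1,0} = 5
G(20) = mex{5,4,3,2,1} = 0
G(21) = mex{0,5,4,3,2} = 1
G(22) = mex{1,0,5,0,3} = 2
G(23) = mex{2,1,0,1,0} = 3
G(24) = mex{3,2,1,2,1} = 0
G(25) = mex{0,3,2,3,2} = 1
G_B(25) = 1.
Combined Grundy value = 1 ⊕ 1 = 0.
A winning move leaves total XOR = 0, i.e. changes one component's Grundy value g to g ⊕ X where X is the current total.
Pile A: target g' = 1⊕0 = 1, but every legal move changes the Grundy value (mex property), so 0 moves.
Pile B: target g' = 1⊕0 = 1, but every legal move changes the Grundy value (mex property), so 0 moves.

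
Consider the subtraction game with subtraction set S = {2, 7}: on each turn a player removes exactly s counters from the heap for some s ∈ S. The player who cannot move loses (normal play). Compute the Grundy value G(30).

n :  0  1  2  3  4  5  6  7  8  9 10 11 12 13 14 15 16 17 18 19 20 21 22 23 24 25 26 27 28 29 30
G :  0  0  1  1  0  0  1  1  2  0  0  1  1  0  0  1  1  2  0  0  1  1  0  0  1  1  2  0  0  1  1

1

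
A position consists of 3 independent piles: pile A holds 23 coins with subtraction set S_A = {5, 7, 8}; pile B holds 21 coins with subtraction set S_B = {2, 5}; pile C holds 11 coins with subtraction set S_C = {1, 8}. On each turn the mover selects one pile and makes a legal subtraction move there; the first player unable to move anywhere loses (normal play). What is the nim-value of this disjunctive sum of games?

Pile A, S = {5, 7, 8}:
n :  0  1  2  3  4  5  6  7  8  9 10 11 12 13 14 15 16 17 18 19 20 21 22 23
G :  0  0  0  0  0  1  1  1  1  1  2  2  2  0  0  0  0  0  1  1  1  1  1  2
G_A(23) = 2.
Pile B, S = {2, 5}:
G(0) = 0
G(1) = mex{} = 0
G(2) = mex{0} = 1
G(3) = mex{0} = 1
G(4) = mex{1} = 0
G(5) = mex{1,0} = 2
G(6) = mex{0,0} = 1
G(7) = mex{2,1} = 0
G(8) = mex{1,1} = 0
G(9) = mex{0,0} = 1
G(10) = mex{0,2} = 1
G(11) = mex{1,1} = 0
G(12) = mex{1,0} = 2
G(13) = mex{0,0} = 1
G(14) = mex{2,1} = 0
G(15) = mex{1,1} = 0
G(16) = mex{0,0} = 1
G(17) = mex{0,2} = 1
G(18) = mex{1,1} = 0
G(19) = mex{1,0} = 2
G(20) = mex{0,0} = 1
G(21) = mex{2,1} = 0
G_B(21) = 0.
Pile C, S = {1, 8}:
G(0) = 0
G(1) = mex{0} = 1
G(2) = mex{1} = 0
G(3) = mex{0} = 1
G(4) = mex{1} = 0
G(5) = mex{0} = 1
G(6) = mex{1} = 0
G(7) = mex{0} = 1
G(8) = mex{1,0} = 2
G(9) = mex{2,1} = 0
G(10) = mex{0,0} = 1
G(11) = mex{1,1} = 0
G_C(11) = 0.
Combined Grundy value = 2 ⊕ 0 ⊕ 0 = 2.

2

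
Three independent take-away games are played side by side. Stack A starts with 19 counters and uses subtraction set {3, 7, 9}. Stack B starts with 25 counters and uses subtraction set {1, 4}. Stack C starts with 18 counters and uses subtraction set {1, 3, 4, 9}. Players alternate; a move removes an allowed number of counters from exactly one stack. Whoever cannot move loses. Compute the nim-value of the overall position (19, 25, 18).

Stack A, S = {3, 7, 9}:
n :  0  1  2  3  4  5  6  7  8  9 10 11 12 13 14 15 16 17 18 19
G :  0  0  0  1  1  1  0  2  2  1  3  3  0  2  0  1  0  1  0  1
G_A(19) = 1.
Stack B, S = {1, 4}:
G(0) = 0
G(1) = mex{0} = 1
G(2) = mex{1} = 0
G(3) = mex{0} = 1
G(4) = mex{1,0} = 2
G(5) = mex{2,1} = 0
G(6) = mex{0,0} = 1
G(7) = mex{1,1} = 0
G(8) = mex{0,2} = 1
G(9) = mex{1,0} = 2
G(10) = mex{2,1} = 0
G(11) = mex{0,0} = 1
G(12) = mex{1,1} = 0
G(13) = mex{0,2} = 1
G(14) = mex{1,0} = 2
G(15) = mex{2,1} = 0
G(16) = mex{0,0} = 1
G(17) = mex{1,1} = 0
G(18) = mex{0,2} = 1
G(19) = mex{1,0} = 2
G(20) = mex{2,1} = 0
G(21) = mex{0,0} = 1
G(22) = mex{1,1} = 0
G(23) = mex{0,2} = 1
G(24) = mex{1,0} = 2
G(25) = mex{2,1} = 0
G_B(25) = 0.
Stack C, S = {1, 3, 4, 9}:
G(0) = 0
G(1) = mex{0} = 1
G(2) = mex{1} = 0
G(3) = mex{0,0} = 1
G(4) = mex{1,1,0} = 2
G(5) = mex{2,0,1} = 3
G(6) = mex{3,1,0} = 2
G(7) = mex{2,2,1} = 0
G(8) = mex{0,3,2} = 1
G(9) = mex{1,2,3,0} = 4
G(10) = mex{4,0,2,1} = 3
G(11) = mex{3,1,0,0} = 2
G(12) = mex{2,4,1,1} = 0
G(13) = mex{0,3,4,2} = 1
G(14) = mex{1,2,3,3} = 0
G(15) = mex{0,0,2,2} = 1
G(16) = mex{1,1,0,0} = 2
G(17) = mex{2,0,1,1} = 3
G(18) = mex{3,1,0,4} = 2
G_C(18) = 2.
Combined Grundy value = 1 ⊕ 0 ⊕ 2 = 3.

3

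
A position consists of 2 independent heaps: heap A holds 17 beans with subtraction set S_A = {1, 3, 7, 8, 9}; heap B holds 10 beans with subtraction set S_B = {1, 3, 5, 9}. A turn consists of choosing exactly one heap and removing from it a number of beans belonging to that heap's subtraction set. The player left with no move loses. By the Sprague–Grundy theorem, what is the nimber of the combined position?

1

Heap A, S = {1, 3, 7, 8, 9}:
n :  0  1  2  3  4  5  6  7  8  9 10 11 12 13 14 15 16 17
G :  0  1  0  1  0  1  0  1  2  3  2  3  2  3  2  3  0  1
G_A(17) = 1.
Heap B, S = {1, 3, 5, 9}:
G(0) = 0
G(1) = mex{0} = 1
G(2) = mex{1} = 0
G(3) = mex{0,0} = 1
G(4) = mex{1,1} = 0
G(5) = mex{0,0,0} = 1
G(6) = mex{1,1,1} = 0
G(7) = mex{0,0,0} = 1
G(8) = mex{1,1,1} = 0
G(9) = mex{0,0,0,0} = 1
G(10) = mex{1,1,1,1} = 0
G_B(10) = 0.
Combined Grundy value = 1 ⊕ 0 = 1.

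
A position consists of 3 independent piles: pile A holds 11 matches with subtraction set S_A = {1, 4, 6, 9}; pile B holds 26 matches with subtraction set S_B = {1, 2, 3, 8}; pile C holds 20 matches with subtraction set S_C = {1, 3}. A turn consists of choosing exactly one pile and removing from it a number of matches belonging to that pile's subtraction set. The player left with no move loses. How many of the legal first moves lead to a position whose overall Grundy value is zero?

Pile A, S = {1, 4, 6, 9}:
G(0) = 0
G(1) = mex{0} = 1
G(2) = mex{1} = 0
G(3) = mex{0} = 1
G(4) = mex{1,0} = 2
G(5) = mex{2,1} = 0
G(6) = mex{0,0,0} = 1
G(7) = mex{1,1,1} = 0
G(8) = mex{0,2,0} = 1
G(9) = mex{1,0,1,0} = 2
G(10) = mex{2,1,2,1} = 0
G(11) = mex{0,0,0,0} = 1
G_A(11) = 1.
Pile B, S = {1, 2, 3, 8}:
n :  0  1  2  3  4  5  6  7  8  9 10 11 12 13 14 15 16 17 18 19 20 21 22 23 24 25 26
G :  0  1  2  3  0  1  2  3  4  0  1  2  3  0  1  2  3  4  0  1  2  3  0  1  2  3  4
G_B(26) = 4.
Pile C, S = {1, 3}:
G(0) = 0
G(1) = mex{0} = 1
G(2) = mex{1} = 0
G(3) = mex{0,0} = 1
G(4) = mex{1,1} = 0
G(5) = mex{0,0} = 1
G(6) = mex{1,1} = 0
G(7) = mex{0,0} = 1
G(8) = mex{1,1} = 0
G(9) = mex{0,0} = 1
G(10) = mex{1,1} = 0
G(11) = mex{0,0} = 1
G(12) = mex{1,1} = 0
G(13) = mex{0,0} = 1
G(14) = mex{1,1} = 0
G(15) = mex{0,0} = 1
G(16) = mex{1,1} = 0
G(17) = mex{0,0} = 1
G(18) = mex{1,1} = 0
G(19) = mex{0,0} = 1
G(20) = mex{1,1} = 0
G_C(20) = 0.
Combined Grundy value = 1 ⊕ 4 ⊕ 0 = 5.
A winning move leaves total XOR = 0, i.e. changes one component's Grundy value g to g ⊕ X where X is the current total.
Pile A: need g' = 1⊕5 = 4. Options: 11−1→G=0, 11−4→G=0, 11−6→G=0, 11−9→G=0. Hits: 0.
Pile B: need g' = 4⊕5 = 1. Options: 26−1→G=3, 26−2→G=2, 26−3→G=1, 26−8→G=0. Hits: 1.
Pile C: need g' = 0⊕5 = 5. Options: 20−1→G=1, 20−3→G=1. Hits: 0.

1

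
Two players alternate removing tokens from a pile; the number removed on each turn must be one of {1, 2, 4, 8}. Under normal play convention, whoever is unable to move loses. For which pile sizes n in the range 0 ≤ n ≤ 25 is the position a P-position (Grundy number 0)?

G(0) = 0
G(1) = mex{0} = 1
G(2) = mex{1,0} = 2
G(3) = mex{2,1} = 0
G(4) = mex{0,2,0} = 1
G(5) = mex{1,0,1} = 2
G(6) = mex{2,1,2} = 0
G(7) = mex{0,2,0} = 1
G(8) = mex{1,0,1,0} = 2
G(9) = mex{2,1,2,1} = 0
G(10) = mex{0,2,0,2} = 1
G(11) = mex{1,0,1,0} = 2
G(12) = mex{2,1,2,1} = 0
G(13) = mex{0,2,0,2} = 1
G(14) = mex{1,0,1,0} = 2
G(15) = mex{2,1,2,1} = 0
G(16) = mex{0,2,0,2} = 1
G(17) = mex{1,0,1,0} = 2
G(18) = mex{2,1,2,1} = 0
G(19) = mex{0,2,0,2} = 1
G(20) = mex{1,0,1,0} = 2
G(21) = mex{2,1,2,1} = 0
G(22) = mex{0,2,0,2} = 1
G(23) = mex{1,0,1,0} = 2
G(24) = mex{2,1,2,1} = 0
G(25) = mex{0,2,0,2} = 1
P-positions are exactly the n with G(n) = 0.

0, 3, 6, 9, 12, 15, 18, 21, 24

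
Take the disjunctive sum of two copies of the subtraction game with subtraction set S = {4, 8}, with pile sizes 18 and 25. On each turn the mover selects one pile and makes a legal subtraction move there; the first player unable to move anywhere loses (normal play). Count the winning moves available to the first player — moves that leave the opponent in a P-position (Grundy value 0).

All piles use S = {4, 8}:
G(0) = 0
G(1) = mex{} = 0
G(2) = mex{} = 0
G(3) = mex{} = 0
G(4) = mex{0} = 1
G(5) = mex{0} = 1
G(6) = mex{0} = 1
G(7) = mex{0} = 1
G(8) = mex{1,0} = 2
G(9) = mex{1,0} = 2
G(10) = mex{1,0} = 2
G(11) = mex{1,0} = 2
G(12) = mex{2,1} = 0
G(13) = mex{2,1} = 0
G(14) = mex{2,1} = 0
G(15) = mex{2,1} = 0
G(16) = mex{0,2} = 1
G(17) = mex{0,2} = 1
G(18) = mex{0,2} = 1
G(19) = mex{0,2} = 1
G(20) = mex{1,0} = 2
G(21) = mex{1,0} = 2
G(22) = mex{1,0} = 2
G(23) = mex{1,0} = 2
G(24) = mex{2,1} = 0
G(25) = mex{2,1} = 0
Pile A: G(18) = 1.
Pile B: G(25) = 0.
Combined Grundy value = 1 ⊕ 0 = 1.
A winning move leaves total XOR = 0, i.e. changes one component's Grundy value g to g ⊕ X where X is the current total.
Pile A: need g' = 1⊕1 = 0. Options: 18−4→G=0, 18−8→G=2. Hits: 1.
Pile B: need g' = 0⊕1 = 1. Options: 25−4→G=2, 25−8→G=1. Hits: 1.

2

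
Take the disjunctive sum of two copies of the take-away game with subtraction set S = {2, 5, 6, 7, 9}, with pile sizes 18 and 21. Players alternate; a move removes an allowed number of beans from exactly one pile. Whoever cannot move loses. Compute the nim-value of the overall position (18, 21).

All piles use S = {2, 5, 6, 7, 9}:
n :  0  1  2  3  4  5  6  7  8  9 10 11 12 13 14 15 16 17 18 19 20 21
G :  0  0  1  1  0  2  1  3  2  2  3  3  0  4  1  0  0  1  1  2  2  3
Pile A: G(18) = 1.
Pile B: G(21) = 3.
Combined Grundy value = 1 ⊕ 3 = 2.

2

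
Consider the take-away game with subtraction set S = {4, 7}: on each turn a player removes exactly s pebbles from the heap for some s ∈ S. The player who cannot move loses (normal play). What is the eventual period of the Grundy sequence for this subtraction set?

n :  0  1  2  3  4  5  6  7  8  9 10 11 12 13 14 15 16 17 18 19 20 21 22 23
G :  0  0  0  0  1  1  1  1  2  2  2  0  0  0  0  1  1  1  1  2  2  2  0  0
G(n+11) = G(n) holds for n = 0,…,6 (a full window of length max(S) = 7), so the sequence is purely periodic with period 11.

11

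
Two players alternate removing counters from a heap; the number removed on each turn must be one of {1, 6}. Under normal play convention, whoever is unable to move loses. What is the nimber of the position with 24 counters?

1

n :  0  1  2  3  4  5  6  7  8  9 10 11 12 13 14 15 16 17 18 19 20 21 22 23 24
G :  0  1  0  1  0  1  2  0  1  0  1  0  1  2  0  1  0  1  0  1  2  0  1  0  1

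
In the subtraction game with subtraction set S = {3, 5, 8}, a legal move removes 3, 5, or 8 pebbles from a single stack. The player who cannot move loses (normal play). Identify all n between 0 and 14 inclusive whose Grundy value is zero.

0, 1, 2, 11, 12, 13

n :  0  1  2  3  4  5  6  7  8  9 10 11 12 13 14
G :  0  0  0  1  1  1  2  2  2  3  3  0  0  0  1
P-positions are exactly the n with G(n) = 0.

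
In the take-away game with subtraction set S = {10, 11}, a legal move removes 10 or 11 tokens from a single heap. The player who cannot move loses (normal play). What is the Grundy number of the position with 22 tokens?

G(0) = 0
G(1) = mex{} = 0
G(2) = mex{} = 0
G(3) = mex{} = 0
G(4) = mex{} = 0
G(5) = mex{} = 0
G(6) = mex{} = 0
G(7) = mex{} = 0
G(8) = mex{} = 0
G(9) = mex{} = 0
G(10) = mex{0} = 1
G(11) = mex{0,0} = 1
G(12) = mex{0,0} = 1
G(13) = mex{0,0} = 1
G(14) = mex{0,0} = 1
G(15) = mex{0,0} = 1
G(16) = mex{0,0} = 1
G(17) = mex{0,0} = 1
G(18) = mex{0,0} = 1
G(19) = mex{0,0} = 1
G(20) = mex{1,0} = 2
G(21) = mex{1,1} = 0
G(22) = mex{1,1} = 0

0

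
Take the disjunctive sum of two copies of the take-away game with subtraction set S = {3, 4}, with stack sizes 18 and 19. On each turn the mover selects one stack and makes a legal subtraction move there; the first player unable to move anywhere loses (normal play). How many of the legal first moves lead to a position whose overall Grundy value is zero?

All stacks use S = {3, 4}:
G(0) = 0
G(1) = mex{} = 0
G(2) = mex{} = 0
G(3) = mex{0} = 1
G(4) = mex{0,0} = 1
G(5) = mex{0,0} = 1
G(6) = mex{1,0} = 2
G(7) = mex{1,1} = 0
G(8) = mex{1,1} = 0
G(9) = mex{2,1} = 0
G(10) = mex{0,2} = 1
G(11) = mex{0,0} = 1
G(12) = mex{0,0} = 1
G(13) = mex{1,0} = 2
G(14) = mex{1,1} = 0
G(15) = mex{1,1} = 0
G(16) = mex{2,1} = 0
G(17) = mex{0,2} = 1
G(18) = mex{0,0} = 1
G(19) = mex{0,0} = 1
Stack A: G(18) = 1.
Stack B: G(19) = 1.
Combined Grundy value = 1 ⊕ 1 = 0.
A winning move leaves total XOR = 0, i.e. changes one component's Grundy value g to g ⊕ X where X is the current total.
Stack A: target g' = 1⊕0 = 1, but every legal move changes the Grundy value (mex property), so 0 moves.
Stack B: target g' = 1⊕0 = 1, but every legal move changes the Grundy value (mex property), so 0 moves.

0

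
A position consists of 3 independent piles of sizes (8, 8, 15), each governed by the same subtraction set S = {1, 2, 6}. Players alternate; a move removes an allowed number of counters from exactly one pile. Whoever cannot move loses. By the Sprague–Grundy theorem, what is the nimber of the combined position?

All piles use S = {1, 2, 6}:
n :  0  1  2  3  4  5  6  7  8  9 10 11 12 13 14 15
G :  0  1  2  0  1  2  3  0  1  2  0  1  2  3  0  1
Pile A: G(8) = 1.
Pile B: G(8) = 1.
Pile C: G(15) = 1.
Combined Grundy value = 1 ⊕ 1 ⊕ 1 = 1.

1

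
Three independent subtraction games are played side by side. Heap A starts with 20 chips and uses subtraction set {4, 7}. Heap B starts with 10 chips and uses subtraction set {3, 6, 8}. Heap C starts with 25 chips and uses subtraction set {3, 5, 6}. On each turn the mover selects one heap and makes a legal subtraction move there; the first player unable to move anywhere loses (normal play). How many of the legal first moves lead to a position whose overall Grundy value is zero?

Heap A, S = {4, 7}:
n :  0  1  2  3  4  5  6  7  8  9 10 11 12 13 14 15 16 17 18 19 20
G :  0  0  0  0  1  1  1  1  2  2  2  0  0  0  0  1  1  1  1  2  2
G_A(20) = 2.
Heap B, S = {3, 6, 8}:
G(0) = 0
G(1) = mex{} = 0
G(2) = mex{} = 0
G(3) = mex{0} = 1
G(4) = mex{0} = 1
G(5) = mex{0} = 1
G(6) = mex{1,0} = 2
G(7) = mex{1,0} = 2
G(8) = mex{1,0,0} = 2
G(9) = mex{2,1,0} = 3
G(10) = mex{2,1,0} = 3
G_B(10) = 3.
Heap C, S = {3, 5, 6}:
G(0) = 0
G(1) = mex{} = 0
G(2) = mex{} = 0
G(3) = mex{0} = 1
G(4) = mex{0} = 1
G(5) = mex{0,0} = 1
G(6) = mex{1,0,0} = 2
G(7) = mex{1,0,0} = 2
G(8) = mex{1,1,0} = 2
G(9) = mex{2,1,1} = 0
G(10) = mex{2,1,1} = 0
G(11) = mex{2,2,1} = 0
G(12) = mex{0,2,2} = 1
G(13) = mex{0,2,2} = 1
G(14) = mex{0,0,2} = 1
G(15) = mex{1,0,0} = 2
G(16) = mex{1,0,0} = 2
G(17) = mex{1,1,0} = 2
G(18) = mex{2,1,1} = 0
G(19) = mex{2,1,1} = 0
G(20) = mex{2,2,1} = 0
G(21) = mex{0,2,2} = 1
G(22) = mex{0,2,2} = 1
G(23) = mex{0,0,2} = 1
G(24) = mex{1,0,0} = 2
G(25) = mex{1,0,0} = 2
G_C(25) = 2.
Combined Grundy value = 2 ⊕ 3 ⊕ 2 = 3.
A winning move leaves total XOR = 0, i.e. changes one component's Grundy value g to g ⊕ X where X is the current total.
Heap A: need g' = 2⊕3 = 1. Options: 20−4→G=1, 20−7→G=0. Hits: 1.
Heap B: need g' = 3⊕3 = 0. Options: 10−3→G=2, 10−6→G=1, 10−8→G=0. Hits: 1.
Heap C: need g' = 2⊕3 = 1. Options: 25−3→G=1, 25−5→G=0, 25−6→G=0. Hits: 1.

3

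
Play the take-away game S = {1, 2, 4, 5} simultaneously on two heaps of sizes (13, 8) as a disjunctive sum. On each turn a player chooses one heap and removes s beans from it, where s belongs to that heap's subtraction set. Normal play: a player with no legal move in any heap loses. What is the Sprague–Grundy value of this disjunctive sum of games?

All heaps use S = {1, 2, 4, 5}:
G(0) = 0
G(1) = mex{0} = 1
G(2) = mex{1,0} = 2
G(3) = mex{2,1} = 0
G(4) = mex{0,2,0} = 1
G(5) = mex{1,0,1,0} = 2
G(6) = mex{2,1,2,1} = 0
G(7) = mex{0,2,0,2} = 1
G(8) = mex{1,0,1,0} = 2
G(9) = mex{2,1,2,1} = 0
G(10) = mex{0,2,0,2} = 1
G(11) = mex{1,0,1,0} = 2
G(12) = mex{2,1,2,1} = 0
G(13) = mex{0,2,0,2} = 1
Heap A: G(13) = 1.
Heap B: G(8) = 2.
Combined Grundy value = 1 ⊕ 2 = 3.

3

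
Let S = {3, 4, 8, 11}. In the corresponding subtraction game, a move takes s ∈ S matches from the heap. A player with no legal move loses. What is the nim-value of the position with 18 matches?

3

G(0) = 0
G(1) = mex{} = 0
G(2) = mex{} = 0
G(3) = mex{0} = 1
G(4) = mex{0,0} = 1
G(5) = mex{0,0} = 1
G(6) = mex{1,0} = 2
G(7) = mex{1,1} = 0
G(8) = mex{1,1,0} = 2
G(9) = mex{2,1,0} = 3
G(10) = mex{0,2,0} = 1
G(11) = mex{2,0,1,0} = 3
G(12) = mex{3,2,1,0} = 4
G(13) = mex{1,3,1,0} = 2
G(14) = mex{3,1,2,1} = 0
G(15) = mex{4,3,0,1} = 2
G(16) = mex{2,4,2,1} = 0
G(17) = mex{0,2,3,2} = 1
G(18) = mex{2,0,1,0} = 3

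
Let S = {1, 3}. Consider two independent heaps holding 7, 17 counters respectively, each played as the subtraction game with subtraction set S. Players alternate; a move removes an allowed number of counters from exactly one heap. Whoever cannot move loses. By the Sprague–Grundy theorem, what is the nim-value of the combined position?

0

All heaps use S = {1, 3}:
G(0) = 0
G(1) = mex{0} = 1
G(2) = mex{1} = 0
G(3) = mex{0,0} = 1
G(4) = mex{1,1} = 0
G(5) = mex{0,0} = 1
G(6) = mex{1,1} = 0
G(7) = mex{0,0} = 1
G(8) = mex{1,1} = 0
G(9) = mex{0,0} = 1
G(10) = mex{1,1} = 0
G(11) = mex{0,0} = 1
G(12) = mex{1,1} = 0
G(13) = mex{0,0} = 1
G(14) = mex{1,1} = 0
G(15) = mex{0,0} = 1
G(16) = mex{1,1} = 0
G(17) = mex{0,0} = 1
Heap A: G(7) = 1.
Heap B: G(17) = 1.
Combined Grundy value = 1 ⊕ 1 = 0.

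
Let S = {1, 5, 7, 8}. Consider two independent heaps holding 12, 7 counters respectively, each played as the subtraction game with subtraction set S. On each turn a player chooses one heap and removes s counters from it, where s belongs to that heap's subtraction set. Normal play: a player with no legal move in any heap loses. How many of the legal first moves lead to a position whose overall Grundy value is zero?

All heaps use S = {1, 5, 7, 8}:
n :  0  1  2  3  4  5  6  7  8  9 10 11 12
G :  0  1  0  1  0  1  0  1  2  3  2  3  2
Heap A: G(12) = 2.
Heap B: G(7) = 1.
Combined Grundy value = 2 ⊕ 1 = 3.
A winning move leaves total XOR = 0, i.e. changes one component's Grundy value g to g ⊕ X where X is the current total.
Heap A: need g' = 2⊕3 = 1. Options: 12−1→G=3, 12−5→G=1, 12−7→G=1, 12−8→G=0. Hits: 2.
Heap B: need g' = 1⊕3 = 2. Options: 7−1→G=0, 7−5→G=0, 7−7→G=0. Hits: 0.

2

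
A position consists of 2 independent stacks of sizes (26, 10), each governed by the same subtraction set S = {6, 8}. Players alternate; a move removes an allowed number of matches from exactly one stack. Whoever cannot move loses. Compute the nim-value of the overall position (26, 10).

3

All stacks use S = {6, 8}:
n :  0  1  2  3  4  5  6  7  8  9 10 11 12 13 14 15 16 17 18 19 20 21 22 23 24 25 26
G :  0  0  0  0  0  0  1  1  1  1  1  1  2  2  0  0  0  0  0  0  1  1  1  1  1  1  2
Stack A: G(26) = 2.
Stack B: G(10) = 1.
Combined Grundy value = 2 ⊕ 1 = 3.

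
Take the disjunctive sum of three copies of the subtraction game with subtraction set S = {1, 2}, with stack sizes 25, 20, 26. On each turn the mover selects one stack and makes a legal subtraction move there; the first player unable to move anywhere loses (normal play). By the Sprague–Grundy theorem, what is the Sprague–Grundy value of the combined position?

All stacks use S = {1, 2}:
n :  0  1  2  3  4  5  6  7  8  9 10 11 12 13 14 15 16 17 18 19 20 21 22 23 24 25 26
G :  0  1  2  0  1  2  0  1  2  0  1  2  0  1  2  0  1  2  0  1  2  0  1  2  0  1  2
Stack A: G(25) = 1.
Stack B: G(20) = 2.
Stack C: G(26) = 2.
Combined Grundy value = 1 ⊕ 2 ⊕ 2 = 1.

1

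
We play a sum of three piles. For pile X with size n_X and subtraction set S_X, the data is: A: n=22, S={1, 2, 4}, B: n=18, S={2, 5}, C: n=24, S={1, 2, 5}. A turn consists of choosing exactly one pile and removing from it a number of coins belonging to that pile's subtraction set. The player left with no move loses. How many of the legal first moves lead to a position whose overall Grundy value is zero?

Pile A, S = {1, 2, 4}:
G(0) = 0
G(1) = mex{0} = 1
G(2) = mex{1,0} = 2
G(3) = mex{2,1} = 0
G(4) = mex{0,2,0} = 1
G(5) = mex{1,0,1} = 2
G(6) = mex{2,1,2} = 0
G(7) = mex{0,2,0} = 1
G(8) = mex{1,0,1} = 2
G(9) = mex{2,1,2} = 0
G(10) = mex{0,2,0} = 1
G(11) = mex{1,0,1} = 2
G(12) = mex{2,1,2} = 0
G(13) = mex{0,2,0} = 1
G(14) = mex{1,0,1} = 2
G(15) = mex{2,1,2} = 0
G(16) = mex{0,2,0} = 1
G(17) = mex{1,0,1} = 2
G(18) = mex{2,1,2} = 0
G(19) = mex{0,2,0} = 1
G(20) = mex{1,0,1} = 2
G(21) = mex{2,1,2} = 0
G(22) = mex{0,2,0} = 1
G_A(22) = 1.
Pile B, S = {2, 5}:
n :  0  1  2  3  4  5  6  7  8  9 10 11 12 13 14 15 16 17 18
G :  0  0  1  1  0  2  1  0  0  1  1  0  2  1  0  0  1  1  0
G_B(18) = 0.
Pile C, S = {1, 2, 5}:
n :  0  1  2  3  4  5  6  7  8  9 10 11 12 13 14 15 16 17 18 19 20 21 22 23 24
G :  0  1  2  0  1  2  0  1  2  0  1  2  0  1  2  0  1  2  0  1  2  0  1  2  0
G_C(24) = 0.
Combined Grundy value = 1 ⊕ 0 ⊕ 0 = 1.
A winning move leaves total XOR = 0, i.e. changes one component's Grundy value g to g ⊕ X where X is the current total.
Pile A: need g' = 1⊕1 = 0. Options: 22−1→G=0, 22−2→G=2, 22−4→G=0. Hits: 2.
Pile B: need g' = 0⊕1 = 1. Options: 18−2→G=1, 18−5→G=1. Hits: 2.
Pile C: need g' = 0⊕1 = 1. Options: 24−1→G=2, 24−2→G=1, 24−5→G=1. Hits: 2.

6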